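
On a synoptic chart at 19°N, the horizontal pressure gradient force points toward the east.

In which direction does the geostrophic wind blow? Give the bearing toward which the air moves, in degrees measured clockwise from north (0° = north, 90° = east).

The pressure-gradient force points toward the east (bearing 090°).
Geostrophic balance: in the Northern Hemisphere the Coriolis force deflects motion to the right, so the geostrophic wind blows 90° to the right of the pressure-gradient force (low pressure on the left).
Rotating 090° by 90° clockwise gives 180° — the wind blows toward the south.

180°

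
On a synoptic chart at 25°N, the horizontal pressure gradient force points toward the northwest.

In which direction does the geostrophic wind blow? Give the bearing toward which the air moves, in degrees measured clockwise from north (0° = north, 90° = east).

045°

The pressure-gradient force points toward the northwest (bearing 315°).
Geostrophic balance: in the Northern Hemisphere the Coriolis force deflects motion to the right, so the geostrophic wind blows 90° to the right of the pressure-gradient force (low pressure on the left).
Rotating 315° by 90° clockwise gives 045° — the wind blows toward the northeast.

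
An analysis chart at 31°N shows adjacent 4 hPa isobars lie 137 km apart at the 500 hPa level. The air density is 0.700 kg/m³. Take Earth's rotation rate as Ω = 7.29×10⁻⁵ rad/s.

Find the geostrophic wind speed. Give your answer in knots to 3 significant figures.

Coriolis parameter at 31°N:
f = 2Ω sin φ = 2 × 7.29×10⁻⁵ × sin 31° = 7.51×10⁻⁵ s⁻¹
Pressure gradient: |∂P/∂n| = 400 Pa / 137000 m = 2.92×10⁻³ Pa/m
Geostrophic balance (pressure-gradient force = Coriolis force):
V_g = (1/(fρ)) |∂P/∂n| = 2.92×10⁻³ / (7.51×10⁻⁵ × 0.700) = 55.5 m/s
Converting: 55.5 m/s × 1.944 = 108 knots

108 knots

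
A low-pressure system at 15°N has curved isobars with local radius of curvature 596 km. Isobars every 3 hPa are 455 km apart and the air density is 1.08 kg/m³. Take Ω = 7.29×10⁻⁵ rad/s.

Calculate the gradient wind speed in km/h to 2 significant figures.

39 km/h

Coriolis parameter at 15°N:
f = 2Ω sin φ = 2 × 7.29×10⁻⁵ × sin 15° = 3.77×10⁻⁵ s⁻¹
Pressure gradient: |∂P/∂n| = 300 Pa / 455000 m = 6.59×10⁻⁴ Pa/m
Geostrophic speed: V_g = |∂P/∂n|/(fρ) = 6.59×10⁻⁴/(3.77×10⁻⁵ × 1.08) = 16.2 m/s
Around a low, centrifugal force acts outward with Coriolis, so pressure-gradient force balances both:
(1/ρ)|∂P/∂n| = fV + V²/R  →  V² + fR·V − fR·V_g = 0
With fR = 3.77×10⁻⁵ × 596×10³ m = 22.5 m/s:
V = [−fR + √((fR)² + 4 fR V_g)]/2 = [−22.5 + √(22.5² + 4×22.5×16.2)]/2 = 10.9 m/s
Subgeostrophic (V < V_g = 16.2 m/s), as expected around a low.
Converting: 10.9 m/s × 3.6 = 39 km/h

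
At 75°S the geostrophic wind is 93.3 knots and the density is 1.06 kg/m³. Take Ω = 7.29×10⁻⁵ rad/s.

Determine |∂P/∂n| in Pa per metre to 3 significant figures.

Coriolis parameter at 75°S:
f = 2Ω sin φ = 2 × 7.29×10⁻⁵ × sin 75° = 1.41×10⁻⁴ s⁻¹
Wind speed in SI: 93.3 knots = 48.0 m/s
Geostrophic balance rearranged: |∂P/∂n| = f ρ V_g
|∂P/∂n| = 1.41×10⁻⁴ × 1.06 × 48.0 = 7.17×10⁻³ Pa/m

7.17×10⁻³ Pa/m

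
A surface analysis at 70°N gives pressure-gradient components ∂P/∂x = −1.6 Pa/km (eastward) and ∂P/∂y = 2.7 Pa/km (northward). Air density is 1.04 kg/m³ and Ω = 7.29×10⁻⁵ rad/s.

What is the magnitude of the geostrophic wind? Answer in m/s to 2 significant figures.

Coriolis parameter at 70°N:
f = 2Ω sin φ = 2 × 7.29×10⁻⁵ × sin 70° = 1.37×10⁻⁴ s⁻¹
Component geostrophic relations (x east, y north):
u_g = −(1/(fρ)) ∂P/∂y,  v_g = (1/(fρ)) ∂P/∂x
u_g = −(2.7×10⁻³)/(1.37×10⁻⁴ × 1.04) = −18.9 m/s;  v_g = (−1.6×10⁻³)/(1.37×10⁻⁴ × 1.04) = −11.2 m/s
|V_g| = √(u_g² + v_g²) = 22.0 m/s

22 m/s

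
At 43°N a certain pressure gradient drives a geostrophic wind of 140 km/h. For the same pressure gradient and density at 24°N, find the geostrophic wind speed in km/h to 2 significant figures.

230 km/h

With the same pressure gradient and density, V_g ∝ 1/f ∝ 1/sin φ.
V₂ = V₁ · sin φ₁ / sin φ₂ = 140 × sin 43° / sin 24°
V₂ = 140 × 0.6820/0.4067 = 230 km/h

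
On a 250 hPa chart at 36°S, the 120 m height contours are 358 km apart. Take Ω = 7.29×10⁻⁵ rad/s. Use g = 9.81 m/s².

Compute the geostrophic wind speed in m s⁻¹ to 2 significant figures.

38 m s⁻¹

Coriolis parameter at 36°S:
f = 2Ω sin φ = 2 × 7.29×10⁻⁵ × sin 36° = 8.57×10⁻⁵ s⁻¹
Height gradient: |∂Z/∂n| = 120 m / 358000 m = 3.35×10⁻⁴
On a pressure surface, geostrophic balance gives V_g = (g/f)|∂Z/∂n|:
V_g = 9.81 × 3.35×10⁻⁴ / 8.57×10⁻⁵ = 38.4 m/s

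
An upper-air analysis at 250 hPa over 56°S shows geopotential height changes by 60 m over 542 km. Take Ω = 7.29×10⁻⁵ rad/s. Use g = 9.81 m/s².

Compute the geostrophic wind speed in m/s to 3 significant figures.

Coriolis parameter at 56°S:
f = 2Ω sin φ = 2 × 7.29×10⁻⁵ × sin 56° = 1.21×10⁻⁴ s⁻¹
Height gradient: |∂Z/∂n| = 60 m / 542000 m = 1.11×10⁻⁴
On a pressure surface, geostrophic balance gives V_g = (g/f)|∂Z/∂n|:
V_g = 9.81 × 1.11×10⁻⁴ / 1.21×10⁻⁴ = 8.98 m/s

8.98 m/s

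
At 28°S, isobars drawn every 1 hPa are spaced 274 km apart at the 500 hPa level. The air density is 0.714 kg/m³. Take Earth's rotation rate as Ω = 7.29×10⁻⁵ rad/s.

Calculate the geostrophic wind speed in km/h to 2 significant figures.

27 km/h

Coriolis parameter at 28°S:
f = 2Ω sin φ = 2 × 7.29×10⁻⁵ × sin 28° = 6.84×10⁻⁵ s⁻¹
Pressure gradient: |∂P/∂n| = 100 Pa / 274000 m = 3.65×10⁻⁴ Pa/m
Geostrophic balance (pressure-gradient force = Coriolis force):
V_g = (1/(fρ)) |∂P/∂n| = 3.65×10⁻⁴ / (6.84×10⁻⁵ × 0.714) = 7.47 m/s
Converting: 7.47 m/s × 3.6 = 27 km/h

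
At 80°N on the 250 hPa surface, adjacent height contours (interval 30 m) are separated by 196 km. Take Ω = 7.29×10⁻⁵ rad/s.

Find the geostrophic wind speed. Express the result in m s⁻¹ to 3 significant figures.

10.5 m s⁻¹

Coriolis parameter at 80°N:
f = 2Ω sin φ = 2 × 7.29×10⁻⁵ × sin 80° = 1.44×10⁻⁴ s⁻¹
Height gradient: |∂Z/∂n| = 30 m / 196000 m = 1.53×10⁻⁴
On a pressure surface, geostrophic balance gives V_g = (g/f)|∂Z/∂n|:
V_g = 9.81 × 1.53×10⁻⁴ / 1.44×10⁻⁴ = 10.5 m/s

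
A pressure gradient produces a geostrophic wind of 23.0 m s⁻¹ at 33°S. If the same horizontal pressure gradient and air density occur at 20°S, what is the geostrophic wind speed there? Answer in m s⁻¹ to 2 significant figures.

With the same pressure gradient and density, V_g ∝ 1/f ∝ 1/sin φ.
V₂ = V₁ · sin φ₁ / sin φ₂ = 23.0 × sin 33° / sin 20°
V₂ = 23.0 × 0.5446/0.3420 = 37 m s⁻¹

37 m s⁻¹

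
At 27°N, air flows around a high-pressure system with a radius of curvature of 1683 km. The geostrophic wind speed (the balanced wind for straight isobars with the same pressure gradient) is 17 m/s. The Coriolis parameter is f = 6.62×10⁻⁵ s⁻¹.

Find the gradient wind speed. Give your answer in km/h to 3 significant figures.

75.4 km/h

Around a high, pressure-gradient force acts outward with centrifugal, so Coriolis balances both:
fV = (1/ρ)|∂P/∂n| + V²/R  →  V² − fR·V + fR·V_g = 0
With fR = 6.62×10⁻⁵ × 1683×10³ m = 111 m/s:
V = [fR − √((fR)² − 4 fR V_g)]/2 = [111 − √(111² − 4×111×17)]/2 = 20.9 m/s
Supergeostrophic (V > V_g = 17 m/s), as expected around a high.
Converting: 20.9 m/s × 3.6 = 75.4 km/h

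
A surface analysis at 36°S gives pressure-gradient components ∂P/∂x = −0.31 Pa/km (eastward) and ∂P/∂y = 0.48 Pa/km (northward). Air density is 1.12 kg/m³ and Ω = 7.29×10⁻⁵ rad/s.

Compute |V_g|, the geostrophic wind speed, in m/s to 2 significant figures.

Coriolis parameter at 36°S:
f = 2Ω sin φ = 2 × 7.29×10⁻⁵ × sin 36° = 8.57×10⁻⁵ s⁻¹
In the Southern Hemisphere f is negative: f = −8.57×10⁻⁵ s⁻¹.
Component geostrophic relations (x east, y north):
u_g = −(1/(fρ)) ∂P/∂y,  v_g = (1/(fρ)) ∂P/∂x
u_g = −(0.48×10⁻³)/(−8.57×10⁻⁵ × 1.12) = 5.00 m/s;  v_g = (−0.31×10⁻³)/(−8.57×10⁻⁵ × 1.12) = 3.23 m/s
|V_g| = √(u_g² + v_g²) = 5.95 m/s

6.0 m/s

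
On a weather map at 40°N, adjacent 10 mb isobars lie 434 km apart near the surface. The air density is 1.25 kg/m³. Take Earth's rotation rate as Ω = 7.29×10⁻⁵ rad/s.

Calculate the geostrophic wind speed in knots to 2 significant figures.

Coriolis parameter at 40°N:
f = 2Ω sin φ = 2 × 7.29×10⁻⁵ × sin 40° = 9.37×10⁻⁵ s⁻¹
Pressure gradient: |∂P/∂n| = 1000 Pa / 434000 m = 2.30×10⁻³ Pa/m
Geostrophic balance (pressure-gradient force = Coriolis force):
V_g = (1/(fρ)) |∂P/∂n| = 2.30×10⁻³ / (9.37×10⁻⁵ × 1.25) = 19.7 m/s
Converting: 19.7 m/s × 1.944 = 38 knots

38 knots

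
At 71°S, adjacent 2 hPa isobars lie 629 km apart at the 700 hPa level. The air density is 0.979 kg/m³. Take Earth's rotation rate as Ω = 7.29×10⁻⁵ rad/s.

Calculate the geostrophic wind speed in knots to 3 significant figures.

4.58 knots

Coriolis parameter at 71°S:
f = 2Ω sin φ = 2 × 7.29×10⁻⁵ × sin 71° = 1.38×10⁻⁴ s⁻¹
Pressure gradient: |∂P/∂n| = 200 Pa / 629000 m = 3.18×10⁻⁴ Pa/m
Geostrophic balance (pressure-gradient force = Coriolis force):
V_g = (1/(fρ)) |∂P/∂n| = 3.18×10⁻⁴ / (1.38×10⁻⁴ × 0.979) = 2.36 m/s
Converting: 2.36 m/s × 1.944 = 4.58 knots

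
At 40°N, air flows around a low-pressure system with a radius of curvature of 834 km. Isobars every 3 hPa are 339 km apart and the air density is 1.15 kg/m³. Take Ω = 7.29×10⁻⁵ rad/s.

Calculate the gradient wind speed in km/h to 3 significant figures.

27.0 km/h

Coriolis parameter at 40°N:
f = 2Ω sin φ = 2 × 7.29×10⁻⁵ × sin 40° = 9.37×10⁻⁵ s⁻¹
Pressure gradient: |∂P/∂n| = 300 Pa / 339000 m = 8.85×10⁻⁴ Pa/m
Geostrophic speed: V_g = |∂P/∂n|/(fρ) = 8.85×10⁻⁴/(9.37×10⁻⁵ × 1.15) = 8.21 m/s
Around a low, centrifugal force acts outward with Coriolis, so pressure-gradient force balances both:
(1/ρ)|∂P/∂n| = fV + V²/R  →  V² + fR·V − fR·V_g = 0
With fR = 9.37×10⁻⁵ × 834×10³ m = 78.2 m/s:
V = [−fR + √((fR)² + 4 fR V_g)]/2 = [−78.2 + √(78.2² + 4×78.2×8.21)]/2 = 7.49 m/s
Subgeostrophic (V < V_g = 8.21 m/s), as expected around a low.
Converting: 7.49 m/s × 3.6 = 27.0 km/h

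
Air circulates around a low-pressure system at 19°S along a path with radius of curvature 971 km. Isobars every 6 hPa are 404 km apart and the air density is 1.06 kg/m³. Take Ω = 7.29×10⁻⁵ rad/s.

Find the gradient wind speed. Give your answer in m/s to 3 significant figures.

20.4 m/s

Coriolis parameter at 19°S:
f = 2Ω sin φ = 2 × 7.29×10⁻⁵ × sin 19° = 4.75×10⁻⁵ s⁻¹
Pressure gradient: |∂P/∂n| = 600 Pa / 404000 m = 1.49×10⁻³ Pa/m
Geostrophic speed: V_g = |∂P/∂n|/(fρ) = 1.49×10⁻³/(4.75×10⁻⁵ × 1.06) = 29.5 m/s
Around a low, centrifugal force acts outward with Coriolis, so pressure-gradient force balances both:
(1/ρ)|∂P/∂n| = fV + V²/R  →  V² + fR·V − fR·V_g = 0
With fR = 4.75×10⁻⁵ × 971×10³ m = 46.1 m/s:
V = [−fR + √((fR)² + 4 fR V_g)]/2 = [−46.1 + √(46.1² + 4×46.1×29.5)]/2 = 20.4 m/s
Subgeostrophic (V < V_g = 29.5 m/s), as expected around a low.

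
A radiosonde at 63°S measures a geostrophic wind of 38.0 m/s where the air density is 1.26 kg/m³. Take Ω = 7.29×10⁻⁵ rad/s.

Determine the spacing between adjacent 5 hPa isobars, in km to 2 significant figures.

Coriolis parameter at 63°S:
f = 2Ω sin φ = 2 × 7.29×10⁻⁵ × sin 63° = 1.30×10⁻⁴ s⁻¹
Geostrophic balance rearranged: |∂P/∂n| = f ρ V_g
|∂P/∂n| = 1.30×10⁻⁴ × 1.26 × 38.0 = 6.22×10⁻³ Pa/m
Isobar spacing: Δn = ΔP/|∂P/∂n| = 500 Pa / 6.22×10⁻³ Pa/m = 80385 m ≈ 80 km

80 km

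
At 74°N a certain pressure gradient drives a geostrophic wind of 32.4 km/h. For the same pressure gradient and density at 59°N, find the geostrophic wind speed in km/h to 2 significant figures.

With the same pressure gradient and density, V_g ∝ 1/f ∝ 1/sin φ.
V₂ = V₁ · sin φ₁ / sin φ₂ = 32.4 × sin 74° / sin 59°
V₂ = 32.4 × 0.9613/0.8572 = 36 km/h

36 km/h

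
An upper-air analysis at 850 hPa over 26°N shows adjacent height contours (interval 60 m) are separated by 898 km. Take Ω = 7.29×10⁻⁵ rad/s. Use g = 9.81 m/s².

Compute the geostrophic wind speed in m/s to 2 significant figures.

10 m/s

Coriolis parameter at 26°N:
f = 2Ω sin φ = 2 × 7.29×10⁻⁵ × sin 26° = 6.39×10⁻⁵ s⁻¹
Height gradient: |∂Z/∂n| = 60 m / 898000 m = 6.68×10⁻⁵
On a pressure surface, geostrophic balance gives V_g = (g/f)|∂Z/∂n|:
V_g = 9.81 × 6.68×10⁻⁵ / 6.39×10⁻⁵ = 10.3 m/s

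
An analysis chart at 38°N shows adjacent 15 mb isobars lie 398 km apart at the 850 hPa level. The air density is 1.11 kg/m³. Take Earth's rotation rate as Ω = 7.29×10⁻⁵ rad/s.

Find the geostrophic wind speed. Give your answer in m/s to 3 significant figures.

Coriolis parameter at 38°N:
f = 2Ω sin φ = 2 × 7.29×10⁻⁵ × sin 38° = 8.98×10⁻⁵ s⁻¹
Pressure gradient: |∂P/∂n| = 1500 Pa / 398000 m = 3.77×10⁻³ Pa/m
Geostrophic balance (pressure-gradient force = Coriolis force):
V_g = (1/(fρ)) |∂P/∂n| = 3.77×10⁻³ / (8.98×10⁻⁵ × 1.11) = 37.8 m/s

37.8 m/s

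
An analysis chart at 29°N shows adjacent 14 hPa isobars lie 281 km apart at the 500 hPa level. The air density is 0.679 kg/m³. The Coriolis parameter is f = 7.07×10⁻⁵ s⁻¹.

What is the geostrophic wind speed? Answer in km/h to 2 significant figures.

370 km/h

Pressure gradient: |∂P/∂n| = 1400 Pa / 281000 m = 4.98×10⁻³ Pa/m
Geostrophic balance (pressure-gradient force = Coriolis force):
V_g = (1/(fρ)) |∂P/∂n| = 4.98×10⁻³ / (7.07×10⁻⁵ × 0.679) = 104 m/s
Converting: 104 m/s × 3.6 = 370 km/h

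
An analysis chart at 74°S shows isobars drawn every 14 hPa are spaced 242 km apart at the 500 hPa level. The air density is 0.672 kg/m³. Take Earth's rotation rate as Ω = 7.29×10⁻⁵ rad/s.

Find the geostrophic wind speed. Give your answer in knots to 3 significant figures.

Coriolis parameter at 74°S:
f = 2Ω sin φ = 2 × 7.29×10⁻⁵ × sin 74° = 1.40×10⁻⁴ s⁻¹
Pressure gradient: |∂P/∂n| = 1400 Pa / 242000 m = 5.79×10⁻³ Pa/m
Geostrophic balance (pressure-gradient force = Coriolis force):
V_g = (1/(fρ)) |∂P/∂n| = 5.79×10⁻³ / (1.40×10⁻⁴ × 0.672) = 61.4 m/s
Converting: 61.4 m/s × 1.944 = 119 knots

119 knots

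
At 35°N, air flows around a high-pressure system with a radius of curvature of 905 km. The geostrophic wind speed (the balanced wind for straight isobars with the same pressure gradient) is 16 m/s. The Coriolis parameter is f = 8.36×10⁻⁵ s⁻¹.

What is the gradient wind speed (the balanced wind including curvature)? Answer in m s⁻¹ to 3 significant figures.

Around a high, pressure-gradient force acts outward with centrifugal, so Coriolis balances both:
fV = (1/ρ)|∂P/∂n| + V²/R  →  V² − fR·V + fR·V_g = 0
With fR = 8.36×10⁻⁵ × 905×10³ m = 75.7 m/s:
V = [fR − √((fR)² − 4 fR V_g)]/2 = [75.7 − √(75.7² − 4×75.7×16)]/2 = 23 m/s
Supergeostrophic (V > V_g = 16 m/s), as expected around a high.

23.0 m s⁻¹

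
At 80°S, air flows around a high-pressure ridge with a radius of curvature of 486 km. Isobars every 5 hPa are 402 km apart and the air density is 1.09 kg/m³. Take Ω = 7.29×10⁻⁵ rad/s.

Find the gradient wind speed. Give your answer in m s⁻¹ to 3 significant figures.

9.15 m s⁻¹

Coriolis parameter at 80°S:
f = 2Ω sin φ = 2 × 7.29×10⁻⁵ × sin 80° = 1.44×10⁻⁴ s⁻¹
Pressure gradient: |∂P/∂n| = 500 Pa / 402000 m = 1.24×10⁻³ Pa/m
Geostrophic speed: V_g = |∂P/∂n|/(fρ) = 1.24×10⁻³/(1.44×10⁻⁴ × 1.09) = 7.95 m/s
Around a high, pressure-gradient force acts outward with centrifugal, so Coriolis balances both:
fV = (1/ρ)|∂P/∂n| + V²/R  →  V² − fR·V + fR·V_g = 0
With fR = 1.44×10⁻⁴ × 486×10³ m = 69.8 m/s:
V = [fR − √((fR)² − 4 fR V_g)]/2 = [69.8 − √(69.8² − 4×69.8×7.95)]/2 = 9.15 m/s
Supergeostrophic (V > V_g = 7.95 m/s), as expected around a high.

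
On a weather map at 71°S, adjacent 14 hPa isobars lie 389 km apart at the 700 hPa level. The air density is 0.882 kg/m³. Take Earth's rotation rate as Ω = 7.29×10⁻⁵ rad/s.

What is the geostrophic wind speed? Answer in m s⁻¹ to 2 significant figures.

Coriolis parameter at 71°S:
f = 2Ω sin φ = 2 × 7.29×10⁻⁵ × sin 71° = 1.38×10⁻⁴ s⁻¹
Pressure gradient: |∂P/∂n| = 1400 Pa / 389000 m = 3.60×10⁻³ Pa/m
Geostrophic balance (pressure-gradient force = Coriolis force):
V_g = (1/(fρ)) |∂P/∂n| = 3.60×10⁻³ / (1.38×10⁻⁴ × 0.882) = 29.6 m/s

30 m s⁻¹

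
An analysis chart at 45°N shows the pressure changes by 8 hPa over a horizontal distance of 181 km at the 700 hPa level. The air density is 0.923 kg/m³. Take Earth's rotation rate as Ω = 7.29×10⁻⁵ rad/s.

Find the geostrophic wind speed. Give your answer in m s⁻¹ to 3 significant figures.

46.4 m s⁻¹

Coriolis parameter at 45°N:
f = 2Ω sin φ = 2 × 7.29×10⁻⁵ × sin 45° = 1.03×10⁻⁴ s⁻¹
Pressure gradient: |∂P/∂n| = 800 Pa / 181000 m = 4.42×10⁻³ Pa/m
Geostrophic balance (pressure-gradient force = Coriolis force):
V_g = (1/(fρ)) |∂P/∂n| = 4.42×10⁻³ / (1.03×10⁻⁴ × 0.923) = 46.4 m/s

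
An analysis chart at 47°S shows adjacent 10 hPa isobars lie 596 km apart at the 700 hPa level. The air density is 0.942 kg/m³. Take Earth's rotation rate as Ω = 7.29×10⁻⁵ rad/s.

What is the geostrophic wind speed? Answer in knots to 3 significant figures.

Coriolis parameter at 47°S:
f = 2Ω sin φ = 2 × 7.29×10⁻⁵ × sin 47° = 1.07×10⁻⁴ s⁻¹
Pressure gradient: |∂P/∂n| = 1000 Pa / 596000 m = 1.68×10⁻³ Pa/m
Geostrophic balance (pressure-gradient force = Coriolis force):
V_g = (1/(fρ)) |∂P/∂n| = 1.68×10⁻³ / (1.07×10⁻⁴ × 0.942) = 16.7 m/s
Converting: 16.7 m/s × 1.944 = 32.5 knots

32.5 knots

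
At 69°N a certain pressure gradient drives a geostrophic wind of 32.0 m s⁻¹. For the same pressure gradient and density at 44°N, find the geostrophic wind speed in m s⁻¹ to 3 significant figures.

43.0 m s⁻¹

With the same pressure gradient and density, V_g ∝ 1/f ∝ 1/sin φ.
V₂ = V₁ · sin φ₁ / sin φ₂ = 32.0 × sin 69° / sin 44°
V₂ = 32.0 × 0.9336/0.6947 = 43.0 m s⁻¹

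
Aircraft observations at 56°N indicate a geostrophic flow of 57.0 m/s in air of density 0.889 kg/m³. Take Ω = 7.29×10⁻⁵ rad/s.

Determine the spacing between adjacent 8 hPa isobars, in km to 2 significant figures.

Coriolis parameter at 56°N:
f = 2Ω sin φ = 2 × 7.29×10⁻⁵ × sin 56° = 1.21×10⁻⁴ s⁻¹
Geostrophic balance rearranged: |∂P/∂n| = f ρ V_g
|∂P/∂n| = 1.21×10⁻⁴ × 0.889 × 57.0 = 6.13×10⁻³ Pa/m
Isobar spacing: Δn = ΔP/|∂P/∂n| = 800 Pa / 6.13×10⁻³ Pa/m = 130612 m ≈ 130 km

130 km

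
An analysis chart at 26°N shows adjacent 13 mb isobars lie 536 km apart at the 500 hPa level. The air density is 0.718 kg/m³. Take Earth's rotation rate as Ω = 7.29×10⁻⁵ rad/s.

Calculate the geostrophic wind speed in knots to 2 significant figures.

Coriolis parameter at 26°N:
f = 2Ω sin φ = 2 × 7.29×10⁻⁵ × sin 26° = 6.39×10⁻⁵ s⁻¹
Pressure gradient: |∂P/∂n| = 1300 Pa / 536000 m = 2.43×10⁻³ Pa/m
Geostrophic balance (pressure-gradient force = Coriolis force):
V_g = (1/(fρ)) |∂P/∂n| = 2.43×10⁻³ / (6.39×10⁻⁵ × 0.718) = 52.9 m/s
Converting: 52.9 m/s × 1.944 = 100 knots

100 knots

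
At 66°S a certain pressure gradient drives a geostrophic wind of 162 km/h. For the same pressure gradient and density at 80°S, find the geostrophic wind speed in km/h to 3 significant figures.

With the same pressure gradient and density, V_g ∝ 1/f ∝ 1/sin φ.
V₂ = V₁ · sin φ₁ / sin φ₂ = 162 × sin 66° / sin 80°
V₂ = 162 × 0.9135/0.9848 = 150 km/h

150 km/h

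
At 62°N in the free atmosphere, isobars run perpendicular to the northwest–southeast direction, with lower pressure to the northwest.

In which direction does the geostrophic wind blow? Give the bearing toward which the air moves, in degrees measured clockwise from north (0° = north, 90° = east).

The pressure-gradient force points toward the northwest (bearing 315°).
Geostrophic balance: in the Northern Hemisphere the Coriolis force deflects motion to the right, so the geostrophic wind blows 90° to the right of the pressure-gradient force (low pressure on the left).
Rotating 315° by 90° clockwise gives 045° — the wind blows toward the northeast.

045°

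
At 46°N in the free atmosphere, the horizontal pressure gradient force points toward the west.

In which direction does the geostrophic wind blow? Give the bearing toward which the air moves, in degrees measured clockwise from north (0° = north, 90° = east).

The pressure-gradient force points toward the west (bearing 270°).
Geostrophic balance: in the Northern Hemisphere the Coriolis force deflects motion to the right, so the geostrophic wind blows 90° to the right of the pressure-gradient force (low pressure on the left).
Rotating 270° by 90° clockwise gives 000° — the wind blows toward the north.

000°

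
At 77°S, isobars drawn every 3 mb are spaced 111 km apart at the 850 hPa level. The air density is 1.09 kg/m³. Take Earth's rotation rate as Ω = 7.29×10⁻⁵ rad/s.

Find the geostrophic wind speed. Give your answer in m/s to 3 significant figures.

Coriolis parameter at 77°S:
f = 2Ω sin φ = 2 × 7.29×10⁻⁵ × sin 77° = 1.42×10⁻⁴ s⁻¹
Pressure gradient: |∂P/∂n| = 300 Pa / 111000 m = 2.70×10⁻³ Pa/m
Geostrophic balance (pressure-gradient force = Coriolis force):
V_g = (1/(fρ)) |∂P/∂n| = 2.70×10⁻³ / (1.42×10⁻⁴ × 1.09) = 17.5 m/s

17.5 m/s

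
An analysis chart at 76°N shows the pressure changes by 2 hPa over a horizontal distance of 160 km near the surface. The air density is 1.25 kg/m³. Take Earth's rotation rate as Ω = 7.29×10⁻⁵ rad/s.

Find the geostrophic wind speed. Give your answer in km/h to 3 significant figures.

25.4 km/h

Coriolis parameter at 76°N:
f = 2Ω sin φ = 2 × 7.29×10⁻⁵ × sin 76° = 1.41×10⁻⁴ s⁻¹
Pressure gradient: |∂P/∂n| = 200 Pa / 160000 m = 1.25×10⁻³ Pa/m
Geostrophic balance (pressure-gradient force = Coriolis force):
V_g = (1/(fρ)) |∂P/∂n| = 1.25×10⁻³ / (1.41×10⁻⁴ × 1.25) = 7.07 m/s
Converting: 7.07 m/s × 3.6 = 25.4 km/h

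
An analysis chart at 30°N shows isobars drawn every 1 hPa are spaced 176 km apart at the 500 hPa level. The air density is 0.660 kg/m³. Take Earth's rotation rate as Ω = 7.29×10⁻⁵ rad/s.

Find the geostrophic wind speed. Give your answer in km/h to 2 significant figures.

43 km/h

Coriolis parameter at 30°N:
f = 2Ω sin φ = 2 × 7.29×10⁻⁵ × sin 30° = 7.29×10⁻⁵ s⁻¹
Pressure gradient: |∂P/∂n| = 100 Pa / 176000 m = 5.68×10⁻⁴ Pa/m
Geostrophic balance (pressure-gradient force = Coriolis force):
V_g = (1/(fρ)) |∂P/∂n| = 5.68×10⁻⁴ / (7.29×10⁻⁵ × 0.660) = 11.8 m/s
Converting: 11.8 m/s × 3.6 = 43 km/h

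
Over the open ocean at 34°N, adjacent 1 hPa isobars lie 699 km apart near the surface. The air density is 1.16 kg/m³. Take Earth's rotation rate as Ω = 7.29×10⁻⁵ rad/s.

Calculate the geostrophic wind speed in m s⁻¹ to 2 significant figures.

1.5 m s⁻¹

Coriolis parameter at 34°N:
f = 2Ω sin φ = 2 × 7.29×10⁻⁵ × sin 34° = 8.15×10⁻⁵ s⁻¹
Pressure gradient: |∂P/∂n| = 100 Pa / 699000 m = 1.43×10⁻⁴ Pa/m
Geostrophic balance (pressure-gradient force = Coriolis force):
V_g = (1/(fρ)) |∂P/∂n| = 1.43×10⁻⁴ / (8.15×10⁻⁵ × 1.16) = 1.51 m/s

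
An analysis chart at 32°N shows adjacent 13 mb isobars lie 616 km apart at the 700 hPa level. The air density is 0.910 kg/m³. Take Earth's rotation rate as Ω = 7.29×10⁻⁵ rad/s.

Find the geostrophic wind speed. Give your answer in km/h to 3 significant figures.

108 km/h

Coriolis parameter at 32°N:
f = 2Ω sin φ = 2 × 7.29×10⁻⁵ × sin 32° = 7.73×10⁻⁵ s⁻¹
Pressure gradient: |∂P/∂n| = 1300 Pa / 616000 m = 2.11×10⁻³ Pa/m
Geostrophic balance (pressure-gradient force = Coriolis force):
V_g = (1/(fρ)) |∂P/∂n| = 2.11×10⁻³ / (7.73×10⁻⁵ × 0.910) = 30.0 m/s
Converting: 30.0 m/s × 3.6 = 108 km/h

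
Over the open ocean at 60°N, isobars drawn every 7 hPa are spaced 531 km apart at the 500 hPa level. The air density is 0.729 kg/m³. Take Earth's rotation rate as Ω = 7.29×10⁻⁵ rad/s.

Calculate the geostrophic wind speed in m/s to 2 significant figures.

14 m/s

Coriolis parameter at 60°N:
f = 2Ω sin φ = 2 × 7.29×10⁻⁵ × sin 60° = 1.26×10⁻⁴ s⁻¹
Pressure gradient: |∂P/∂n| = 700 Pa / 531000 m = 1.32×10⁻³ Pa/m
Geostrophic balance (pressure-gradient force = Coriolis force):
V_g = (1/(fρ)) |∂P/∂n| = 1.32×10⁻³ / (1.26×10⁻⁴ × 0.729) = 14.3 m/s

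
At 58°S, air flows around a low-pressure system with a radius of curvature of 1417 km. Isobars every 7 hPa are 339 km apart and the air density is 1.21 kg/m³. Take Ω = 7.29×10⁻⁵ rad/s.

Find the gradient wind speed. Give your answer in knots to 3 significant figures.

Coriolis parameter at 58°S:
f = 2Ω sin φ = 2 × 7.29×10⁻⁵ × sin 58° = 1.24×10⁻⁴ s⁻¹
Pressure gradient: |∂P/∂n| = 700 Pa / 339000 m = 2.06×10⁻³ Pa/m
Geostrophic speed: V_g = |∂P/∂n|/(fρ) = 2.06×10⁻³/(1.24×10⁻⁴ × 1.21) = 13.8 m/s
Around a low, centrifugal force acts outward with Coriolis, so pressure-gradient force balances both:
(1/ρ)|∂P/∂n| = fV + V²/R  →  V² + fR·V − fR·V_g = 0
With fR = 1.24×10⁻⁴ × 1417×10³ m = 175 m/s:
V = [−fR + √((fR)² + 4 fR V_g)]/2 = [−175 + √(175² + 4×175×13.8)]/2 = 12.9 m/s
Subgeostrophic (V < V_g = 13.8 m/s), as expected around a low.
Converting: 12.9 m/s × 1.944 = 25.0 knots

25.0 knots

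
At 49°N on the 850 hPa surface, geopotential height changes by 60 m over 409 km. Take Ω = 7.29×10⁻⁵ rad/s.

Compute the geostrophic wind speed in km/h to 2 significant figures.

47 km/h

Coriolis parameter at 49°N:
f = 2Ω sin φ = 2 × 7.29×10⁻⁵ × sin 49° = 1.10×10⁻⁴ s⁻¹
Height gradient: |∂Z/∂n| = 60 m / 409000 m = 1.47×10⁻⁴
On a pressure surface, geostrophic balance gives V_g = (g/f)|∂Z/∂n|:
V_g = 9.81 × 1.47×10⁻⁴ / 1.10×10⁻⁴ = 13.1 m/s
Converting: 13.1 m/s × 3.6 = 47 km/h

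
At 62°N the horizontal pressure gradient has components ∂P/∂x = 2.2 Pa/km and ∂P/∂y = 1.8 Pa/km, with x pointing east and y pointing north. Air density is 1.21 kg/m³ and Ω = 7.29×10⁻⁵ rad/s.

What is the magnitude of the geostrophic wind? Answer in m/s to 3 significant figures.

Coriolis parameter at 62°N:
f = 2Ω sin φ = 2 × 7.29×10⁻⁵ × sin 62° = 1.29×10⁻⁴ s⁻¹
Component geostrophic relations (x east, y north):
u_g = −(1/(fρ)) ∂P/∂y,  v_g = (1/(fρ)) ∂P/∂x
u_g = −(1.8×10⁻³)/(1.29×10⁻⁴ × 1.21) = −11.6 m/s;  v_g = (2.2×10⁻³)/(1.29×10⁻⁴ × 1.21) = 14.1 m/s
|V_g| = √(u_g² + v_g²) = 18.2 m/s

18.2 m/s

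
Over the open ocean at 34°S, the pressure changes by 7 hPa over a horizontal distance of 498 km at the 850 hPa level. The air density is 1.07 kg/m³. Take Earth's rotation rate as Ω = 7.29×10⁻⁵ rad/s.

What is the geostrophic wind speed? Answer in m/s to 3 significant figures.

Coriolis parameter at 34°S:
f = 2Ω sin φ = 2 × 7.29×10⁻⁵ × sin 34° = 8.15×10⁻⁵ s⁻¹
Pressure gradient: |∂P/∂n| = 700 Pa / 498000 m = 1.41×10⁻³ Pa/m
Geostrophic balance (pressure-gradient force = Coriolis force):
V_g = (1/(fρ)) |∂P/∂n| = 1.41×10⁻³ / (8.15×10⁻⁵ × 1.07) = 16.1 m/s

16.1 m/s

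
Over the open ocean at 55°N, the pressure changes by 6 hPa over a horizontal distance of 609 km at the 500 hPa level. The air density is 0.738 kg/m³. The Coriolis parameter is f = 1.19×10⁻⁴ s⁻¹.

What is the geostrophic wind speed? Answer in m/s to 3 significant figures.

11.2 m/s

Pressure gradient: |∂P/∂n| = 600 Pa / 609000 m = 9.85×10⁻⁴ Pa/m
Geostrophic balance (pressure-gradient force = Coriolis force):
V_g = (1/(fρ)) |∂P/∂n| = 9.85×10⁻⁴ / (1.19×10⁻⁴ × 0.738) = 11.2 m/s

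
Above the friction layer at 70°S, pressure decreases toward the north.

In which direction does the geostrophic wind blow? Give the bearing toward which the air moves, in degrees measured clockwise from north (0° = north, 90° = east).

The pressure-gradient force points toward the north (bearing 000°).
Geostrophic balance: in the Southern Hemisphere the Coriolis force deflects motion to the left, so the geostrophic wind blows 90° to the left of the pressure-gradient force (low pressure on the right).
Rotating 000° by 90° counterclockwise gives 270° — the wind blows toward the west.

270°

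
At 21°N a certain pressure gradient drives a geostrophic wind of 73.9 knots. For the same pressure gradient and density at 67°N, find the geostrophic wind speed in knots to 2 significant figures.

29 knots

With the same pressure gradient and density, V_g ∝ 1/f ∝ 1/sin φ.
V₂ = V₁ · sin φ₁ / sin φ₂ = 73.9 × sin 21° / sin 67°
V₂ = 73.9 × 0.3584/0.9205 = 29 knots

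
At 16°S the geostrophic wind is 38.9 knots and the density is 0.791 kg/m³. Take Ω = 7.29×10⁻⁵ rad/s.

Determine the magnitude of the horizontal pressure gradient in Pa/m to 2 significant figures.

6.4×10⁻⁴ Pa/m

Coriolis parameter at 16°S:
f = 2Ω sin φ = 2 × 7.29×10⁻⁵ × sin 16° = 4.02×10⁻⁵ s⁻¹
Wind speed in SI: 38.9 knots = 20.0 m/s
Geostrophic balance rearranged: |∂P/∂n| = f ρ V_g
|∂P/∂n| = 4.02×10⁻⁵ × 0.791 × 20.0 = 6.36×10⁻⁴ Pa/m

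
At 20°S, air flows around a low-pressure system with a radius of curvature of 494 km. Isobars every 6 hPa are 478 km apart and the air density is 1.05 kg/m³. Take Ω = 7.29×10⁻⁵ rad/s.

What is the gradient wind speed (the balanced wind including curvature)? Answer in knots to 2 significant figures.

29 knots

Coriolis parameter at 20°S:
f = 2Ω sin φ = 2 × 7.29×10⁻⁵ × sin 20° = 4.99×10⁻⁵ s⁻¹
Pressure gradient: |∂P/∂n| = 600 Pa / 478000 m = 1.26×10⁻³ Pa/m
Geostrophic speed: V_g = |∂P/∂n|/(fρ) = 1.26×10⁻³/(4.99×10⁻⁵ × 1.05) = 24.0 m/s
Around a low, centrifugal force acts outward with Coriolis, so pressure-gradient force balances both:
(1/ρ)|∂P/∂n| = fV + V²/R  →  V² + fR·V − fR·V_g = 0
With fR = 4.99×10⁻⁵ × 494×10³ m = 24.6 m/s:
V = [−fR + √((fR)² + 4 fR V_g)]/2 = [−24.6 + √(24.6² + 4×24.6×24)]/2 = 14.9 m/s
Subgeostrophic (V < V_g = 24 m/s), as expected around a low.
Converting: 14.9 m/s × 1.944 = 29 knots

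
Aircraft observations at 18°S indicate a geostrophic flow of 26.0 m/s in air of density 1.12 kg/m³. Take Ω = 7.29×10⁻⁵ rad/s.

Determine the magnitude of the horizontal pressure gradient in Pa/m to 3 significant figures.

1.31×10⁻³ Pa/m

Coriolis parameter at 18°S:
f = 2Ω sin φ = 2 × 7.29×10⁻⁵ × sin 18° = 4.51×10⁻⁵ s⁻¹
Geostrophic balance rearranged: |∂P/∂n| = f ρ V_g
|∂P/∂n| = 4.51×10⁻⁵ × 1.12 × 26.0 = 1.31×10⁻³ Pa/m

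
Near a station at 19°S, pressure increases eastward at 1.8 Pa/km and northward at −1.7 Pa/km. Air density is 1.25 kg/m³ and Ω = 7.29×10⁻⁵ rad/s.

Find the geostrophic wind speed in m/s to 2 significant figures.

42 m/s

Coriolis parameter at 19°S:
f = 2Ω sin φ = 2 × 7.29×10⁻⁵ × sin 19° = 4.75×10⁻⁵ s⁻¹
In the Southern Hemisphere f is negative: f = −4.75×10⁻⁵ s⁻¹.
Component geostrophic relations (x east, y north):
u_g = −(1/(fρ)) ∂P/∂y,  v_g = (1/(fρ)) ∂P/∂x
u_g = −(−1.7×10⁻³)/(−4.75×10⁻⁵ × 1.25) = −28.7 m/s;  v_g = (1.8×10⁻³)/(−4.75×10⁻⁵ × 1.25) = −30.3 m/s
|V_g| = √(u_g² + v_g²) = 41.7 m/s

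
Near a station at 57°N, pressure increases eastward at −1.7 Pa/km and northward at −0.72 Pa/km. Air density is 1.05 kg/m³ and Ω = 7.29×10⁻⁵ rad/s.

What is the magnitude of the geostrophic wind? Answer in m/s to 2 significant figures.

14 m/s

Coriolis parameter at 57°N:
f = 2Ω sin φ = 2 × 7.29×10⁻⁵ × sin 57° = 1.22×10⁻⁴ s⁻¹
Component geostrophic relations (x east, y north):
u_g = −(1/(fρ)) ∂P/∂y,  v_g = (1/(fρ)) ∂P/∂x
u_g = −(−0.72×10⁻³)/(1.22×10⁻⁴ × 1.05) = 5.61 m/s;  v_g = (−1.7×10⁻³)/(1.22×10⁻⁴ × 1.05) = −13.2 m/s
|V_g| = √(u_g² + v_g²) = 14.4 m/s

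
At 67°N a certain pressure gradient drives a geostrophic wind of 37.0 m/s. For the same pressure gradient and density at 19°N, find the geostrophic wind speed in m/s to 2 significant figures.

100 m/s

With the same pressure gradient and density, V_g ∝ 1/f ∝ 1/sin φ.
V₂ = V₁ · sin φ₁ / sin φ₂ = 37.0 × sin 67° / sin 19°
V₂ = 37.0 × 0.9205/0.3256 = 100 m/s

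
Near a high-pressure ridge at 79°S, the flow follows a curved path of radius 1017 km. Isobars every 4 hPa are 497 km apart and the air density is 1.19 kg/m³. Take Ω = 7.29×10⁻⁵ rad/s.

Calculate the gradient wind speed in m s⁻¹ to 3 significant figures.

Coriolis parameter at 79°S:
f = 2Ω sin φ = 2 × 7.29×10⁻⁵ × sin 79° = 1.43×10⁻⁴ s⁻¹
Pressure gradient: |∂P/∂n| = 400 Pa / 497000 m = 8.05×10⁻⁴ Pa/m
Geostrophic speed: V_g = |∂P/∂n|/(fρ) = 8.05×10⁻⁴/(1.43×10⁻⁴ × 1.19) = 4.73 m/s
Around a high, pressure-gradient force acts outward with centrifugal, so Coriolis balances both:
fV = (1/ρ)|∂P/∂n| + V²/R  →  V² − fR·V + fR·V_g = 0
With fR = 1.43×10⁻⁴ × 1017×10³ m = 146 m/s:
V = [fR − √((fR)² − 4 fR V_g)]/2 = [146 − √(146² − 4×146×4.73)]/2 = 4.89 m/s
Supergeostrophic (V > V_g = 4.73 m/s), as expected around a high.

4.89 m s⁻¹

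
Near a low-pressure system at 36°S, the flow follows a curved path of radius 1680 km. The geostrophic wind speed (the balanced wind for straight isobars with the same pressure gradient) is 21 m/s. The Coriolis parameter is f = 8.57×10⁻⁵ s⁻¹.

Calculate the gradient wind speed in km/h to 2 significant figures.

67 km/h

Around a low, centrifugal force acts outward with Coriolis, so pressure-gradient force balances both:
(1/ρ)|∂P/∂n| = fV + V²/R  →  V² + fR·V − fR·V_g = 0
With fR = 8.57×10⁻⁵ × 1680×10³ m = 144 m/s:
V = [−fR + √((fR)² + 4 fR V_g)]/2 = [−144 + √(144² + 4×144×21)]/2 = 18.6 m/s
Subgeostrophic (V < V_g = 21 m/s), as expected around a low.
Converting: 18.6 m/s × 3.6 = 67 km/h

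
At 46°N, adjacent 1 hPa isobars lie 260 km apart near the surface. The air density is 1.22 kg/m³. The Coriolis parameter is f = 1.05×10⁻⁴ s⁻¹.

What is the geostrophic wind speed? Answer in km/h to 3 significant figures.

10.8 km/h

Pressure gradient: |∂P/∂n| = 100 Pa / 260000 m = 3.85×10⁻⁴ Pa/m
Geostrophic balance (pressure-gradient force = Coriolis force):
V_g = (1/(fρ)) |∂P/∂n| = 3.85×10⁻⁴ / (1.05×10⁻⁴ × 1.22) = 3.00 m/s
Converting: 3.00 m/s × 3.6 = 10.8 km/h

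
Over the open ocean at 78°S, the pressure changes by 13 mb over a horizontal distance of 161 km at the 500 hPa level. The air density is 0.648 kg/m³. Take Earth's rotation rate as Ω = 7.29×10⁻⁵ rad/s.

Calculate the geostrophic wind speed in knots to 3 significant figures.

Coriolis parameter at 78°S:
f = 2Ω sin φ = 2 × 7.29×10⁻⁵ × sin 78° = 1.43×10⁻⁴ s⁻¹
Pressure gradient: |∂P/∂n| = 1300 Pa / 161000 m = 8.07×10⁻³ Pa/m
Geostrophic balance (pressure-gradient force = Coriolis force):
V_g = (1/(fρ)) |∂P/∂n| = 8.07×10⁻³ / (1.43×10⁻⁴ × 0.648) = 87.4 m/s
Converting: 87.4 m/s × 1.944 = 170 knots

170 knots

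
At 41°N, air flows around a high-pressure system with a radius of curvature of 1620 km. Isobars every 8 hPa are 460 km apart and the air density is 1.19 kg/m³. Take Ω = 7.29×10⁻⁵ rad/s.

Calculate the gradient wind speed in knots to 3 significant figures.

Coriolis parameter at 41°N:
f = 2Ω sin φ = 2 × 7.29×10⁻⁵ × sin 41° = 9.57×10⁻⁵ s⁻¹
Pressure gradient: |∂P/∂n| = 800 Pa / 460000 m = 1.74×10⁻³ Pa/m
Geostrophic speed: V_g = |∂P/∂n|/(fρ) = 1.74×10⁻³/(9.57×10⁻⁵ × 1.19) = 15.3 m/s
Around a high, pressure-gradient force acts outward with centrifugal, so Coriolis balances both:
fV = (1/ρ)|∂P/∂n| + V²/R  →  V² − fR·V + fR·V_g = 0
With fR = 9.57×10⁻⁵ × 1620×10³ m = 155 m/s:
V = [fR − √((fR)² − 4 fR V_g)]/2 = [155 − √(155² − 4×155×15.3)]/2 = 17.2 m/s
Supergeostrophic (V > V_g = 15.3 m/s), as expected around a high.
Converting: 17.2 m/s × 1.944 = 33.4 knots

33.4 knots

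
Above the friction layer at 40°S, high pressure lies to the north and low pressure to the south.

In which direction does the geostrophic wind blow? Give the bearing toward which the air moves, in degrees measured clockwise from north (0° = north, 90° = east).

The pressure-gradient force points toward the south (bearing 180°).
Geostrophic balance: in the Southern Hemisphere the Coriolis force deflects motion to the left, so the geostrophic wind blows 90° to the left of the pressure-gradient force (low pressure on the right).
Rotating 180° by 90° counterclockwise gives 090° — the wind blows toward the east.

090°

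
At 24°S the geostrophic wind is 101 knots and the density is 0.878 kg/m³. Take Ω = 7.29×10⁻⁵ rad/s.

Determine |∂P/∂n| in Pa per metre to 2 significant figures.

Coriolis parameter at 24°S:
f = 2Ω sin φ = 2 × 7.29×10⁻⁵ × sin 24° = 5.93×10⁻⁵ s⁻¹
Wind speed in SI: 101 knots = 52.0 m/s
Geostrophic balance rearranged: |∂P/∂n| = f ρ V_g
|∂P/∂n| = 5.93×10⁻⁵ × 0.878 × 52.0 = 2.71×10⁻³ Pa/m

2.7×10⁻³ Pa/m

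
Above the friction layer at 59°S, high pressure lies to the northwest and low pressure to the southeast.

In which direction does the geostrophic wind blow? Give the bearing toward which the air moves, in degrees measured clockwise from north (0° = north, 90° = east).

045°

The pressure-gradient force points toward the southeast (bearing 135°).
Geostrophic balance: in the Southern Hemisphere the Coriolis force deflects motion to the left, so the geostrophic wind blows 90° to the left of the pressure-gradient force (low pressure on the right).
Rotating 135° by 90° counterclockwise gives 045° — the wind blows toward the northeast.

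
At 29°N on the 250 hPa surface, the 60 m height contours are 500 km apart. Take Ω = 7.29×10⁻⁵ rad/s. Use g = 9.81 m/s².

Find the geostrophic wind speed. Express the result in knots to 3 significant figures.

32.4 knots

Coriolis parameter at 29°N:
f = 2Ω sin φ = 2 × 7.29×10⁻⁵ × sin 29° = 7.07×10⁻⁵ s⁻¹
Height gradient: |∂Z/∂n| = 60 m / 500000 m = 1.20×10⁻⁴
On a pressure surface, geostrophic balance gives V_g = (g/f)|∂Z/∂n|:
V_g = 9.81 × 1.20×10⁻⁴ / 7.07×10⁻⁵ = 16.7 m/s
Converting: 16.7 m/s × 1.944 = 32.4 knots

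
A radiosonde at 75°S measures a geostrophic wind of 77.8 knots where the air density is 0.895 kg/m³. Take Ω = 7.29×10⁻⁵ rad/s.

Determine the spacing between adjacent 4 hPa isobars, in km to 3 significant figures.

79.3 km

Coriolis parameter at 75°S:
f = 2Ω sin φ = 2 × 7.29×10⁻⁵ × sin 75° = 1.41×10⁻⁴ s⁻¹
Wind speed in SI: 77.8 knots = 40.0 m/s
Geostrophic balance rearranged: |∂P/∂n| = f ρ V_g
|∂P/∂n| = 1.41×10⁻⁴ × 0.895 × 40.0 = 5.04×10⁻³ Pa/m
Isobar spacing: Δn = ΔP/|∂P/∂n| = 400 Pa / 5.04×10⁻³ Pa/m = 79290 m ≈ 79.3 km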